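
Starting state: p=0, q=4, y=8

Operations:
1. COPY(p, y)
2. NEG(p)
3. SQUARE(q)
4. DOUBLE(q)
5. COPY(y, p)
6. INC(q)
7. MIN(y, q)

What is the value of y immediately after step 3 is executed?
y = 8

Tracing y through execution:
Initial: y = 8
After step 1 (COPY(p, y)): y = 8
After step 2 (NEG(p)): y = 8
After step 3 (SQUARE(q)): y = 8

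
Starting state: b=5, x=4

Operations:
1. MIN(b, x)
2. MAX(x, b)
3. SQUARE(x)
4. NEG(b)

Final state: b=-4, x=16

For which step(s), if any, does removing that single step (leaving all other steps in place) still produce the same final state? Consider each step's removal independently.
Step(s) 2

Testing removal of each single step:
Without step 1: final = b=-5, x=25 (different)
Without step 2: final = b=-4, x=16 (same)
Without step 3: final = b=-4, x=4 (different)
Without step 4: final = b=4, x=16 (different)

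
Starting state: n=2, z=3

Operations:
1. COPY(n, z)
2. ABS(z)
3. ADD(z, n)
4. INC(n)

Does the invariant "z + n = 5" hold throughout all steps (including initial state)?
No, violated after step 1

The invariant is violated after step 1.

State at each step:
Initial: n=2, z=3
After step 1: n=3, z=3
After step 2: n=3, z=3
After step 3: n=3, z=6
After step 4: n=4, z=6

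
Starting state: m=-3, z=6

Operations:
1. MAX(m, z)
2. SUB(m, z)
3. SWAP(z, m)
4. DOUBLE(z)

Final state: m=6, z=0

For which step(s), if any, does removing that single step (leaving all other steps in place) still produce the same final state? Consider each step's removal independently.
Step(s) 4

Testing removal of each single step:
Without step 1: final = m=6, z=-18 (different)
Without step 2: final = m=6, z=12 (different)
Without step 3: final = m=0, z=12 (different)
Without step 4: final = m=6, z=0 (same)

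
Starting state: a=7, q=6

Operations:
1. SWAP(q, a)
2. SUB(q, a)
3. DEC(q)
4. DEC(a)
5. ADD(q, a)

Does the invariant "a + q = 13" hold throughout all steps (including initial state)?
No, violated after step 2

The invariant is violated after step 2.

State at each step:
Initial: a=7, q=6
After step 1: a=6, q=7
After step 2: a=6, q=1
After step 3: a=6, q=0
After step 4: a=5, q=0
After step 5: a=5, q=5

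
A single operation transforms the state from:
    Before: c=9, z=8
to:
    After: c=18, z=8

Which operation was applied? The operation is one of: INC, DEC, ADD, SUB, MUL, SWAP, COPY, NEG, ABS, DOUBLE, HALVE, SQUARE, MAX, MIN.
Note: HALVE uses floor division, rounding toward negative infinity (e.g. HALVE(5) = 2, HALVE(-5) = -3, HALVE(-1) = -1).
DOUBLE(c)

Analyzing the change:
Before: c=9, z=8
After: c=18, z=8
Variable c changed from 9 to 18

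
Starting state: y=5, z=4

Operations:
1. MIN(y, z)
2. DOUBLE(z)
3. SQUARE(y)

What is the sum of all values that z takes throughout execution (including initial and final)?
24

Values of z at each step:
Initial: z = 4
After step 1: z = 4
After step 2: z = 8
After step 3: z = 8
Sum = 4 + 4 + 8 + 8 = 24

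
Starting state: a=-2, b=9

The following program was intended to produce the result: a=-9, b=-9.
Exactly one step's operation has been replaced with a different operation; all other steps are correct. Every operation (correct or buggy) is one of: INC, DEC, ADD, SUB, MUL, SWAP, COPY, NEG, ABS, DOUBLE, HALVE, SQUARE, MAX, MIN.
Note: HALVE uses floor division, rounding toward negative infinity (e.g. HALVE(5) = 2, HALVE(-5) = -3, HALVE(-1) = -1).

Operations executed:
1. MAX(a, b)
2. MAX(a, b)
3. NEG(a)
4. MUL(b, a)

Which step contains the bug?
Step 4

Trace with buggy code:
Initial: a=-2, b=9
After step 1: a=9, b=9
After step 2: a=9, b=9
After step 3: a=-9, b=9
After step 4: a=-9, b=-81
Actual final a=-9, b=-81 ≠ expected a=-9, b=-9.
Step 4 is the only position where a single-operation replacement can produce the expected result.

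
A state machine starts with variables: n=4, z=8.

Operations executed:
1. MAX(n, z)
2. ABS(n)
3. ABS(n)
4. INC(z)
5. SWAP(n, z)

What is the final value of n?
n = 9

Tracing execution:
Step 1: MAX(n, z) → n = 8
Step 2: ABS(n) → n = 8
Step 3: ABS(n) → n = 8
Step 4: INC(z) → n = 8
Step 5: SWAP(n, z) → n = 9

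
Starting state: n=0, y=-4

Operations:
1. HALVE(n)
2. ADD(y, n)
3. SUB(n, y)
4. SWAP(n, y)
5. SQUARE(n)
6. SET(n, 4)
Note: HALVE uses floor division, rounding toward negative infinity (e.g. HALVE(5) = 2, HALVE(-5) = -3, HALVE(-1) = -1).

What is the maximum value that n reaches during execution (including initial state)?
16

Values of n at each step:
Initial: n = 0
After step 1: n = 0
After step 2: n = 0
After step 3: n = 4
After step 4: n = -4
After step 5: n = 16 ← maximum
After step 6: n = 4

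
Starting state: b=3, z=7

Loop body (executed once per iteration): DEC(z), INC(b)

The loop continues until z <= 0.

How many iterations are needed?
7

Tracing iterations:
Initial: b=3, z=7
After iteration 1: b=4, z=6
After iteration 2: b=5, z=5
After iteration 3: b=6, z=4
After iteration 4: b=7, z=3
After iteration 5: b=8, z=2
After iteration 6: b=9, z=1
After iteration 7: b=10, z=0
z <= 0 now holds, so the loop exits after 7 iterations.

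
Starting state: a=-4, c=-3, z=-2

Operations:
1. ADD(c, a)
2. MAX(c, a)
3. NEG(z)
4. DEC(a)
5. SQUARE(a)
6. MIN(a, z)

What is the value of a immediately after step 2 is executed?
a = -4

Tracing a through execution:
Initial: a = -4
After step 1 (ADD(c, a)): a = -4
After step 2 (MAX(c, a)): a = -4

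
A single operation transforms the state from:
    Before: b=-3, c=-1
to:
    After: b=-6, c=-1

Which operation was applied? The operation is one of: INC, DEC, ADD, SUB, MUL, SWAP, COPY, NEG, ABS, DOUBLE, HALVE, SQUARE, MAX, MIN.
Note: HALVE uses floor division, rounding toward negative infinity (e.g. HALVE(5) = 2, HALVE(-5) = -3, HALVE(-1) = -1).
DOUBLE(b)

Analyzing the change:
Before: b=-3, c=-1
After: b=-6, c=-1
Variable b changed from -3 to -6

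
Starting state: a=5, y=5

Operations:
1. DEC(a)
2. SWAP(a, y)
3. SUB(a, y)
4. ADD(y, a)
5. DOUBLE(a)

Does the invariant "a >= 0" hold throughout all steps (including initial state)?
Yes

The invariant holds at every step.

State at each step:
Initial: a=5, y=5
After step 1: a=4, y=5
After step 2: a=5, y=4
After step 3: a=1, y=4
After step 4: a=1, y=5
After step 5: a=2, y=5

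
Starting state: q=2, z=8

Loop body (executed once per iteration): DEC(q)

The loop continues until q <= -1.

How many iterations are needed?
3

Tracing iterations:
Initial: q=2, z=8
After iteration 1: q=1, z=8
After iteration 2: q=0, z=8
After iteration 3: q=-1, z=8
q <= -1 now holds, so the loop exits after 3 iterations.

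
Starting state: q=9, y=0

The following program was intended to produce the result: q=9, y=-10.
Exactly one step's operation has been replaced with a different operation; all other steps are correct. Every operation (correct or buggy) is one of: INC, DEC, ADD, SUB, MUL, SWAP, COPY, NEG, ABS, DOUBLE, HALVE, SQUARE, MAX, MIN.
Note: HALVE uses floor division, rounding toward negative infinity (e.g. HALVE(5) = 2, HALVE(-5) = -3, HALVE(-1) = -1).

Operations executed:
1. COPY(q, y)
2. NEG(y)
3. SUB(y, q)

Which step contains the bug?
Step 1

Trace with buggy code:
Initial: q=9, y=0
After step 1: q=0, y=0
After step 2: q=0, y=0
After step 3: q=0, y=0
Actual final q=0, y=0 ≠ expected q=9, y=-10.
Step 1 is the only position where a single-operation replacement can produce the expected result.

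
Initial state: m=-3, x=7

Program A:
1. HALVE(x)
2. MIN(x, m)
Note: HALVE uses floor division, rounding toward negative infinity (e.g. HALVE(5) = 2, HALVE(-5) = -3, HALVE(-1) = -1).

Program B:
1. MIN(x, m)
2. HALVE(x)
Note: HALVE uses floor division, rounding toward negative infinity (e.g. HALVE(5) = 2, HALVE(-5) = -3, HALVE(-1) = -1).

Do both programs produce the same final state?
No

Program A final state: m=-3, x=-3
Program B final state: m=-3, x=-2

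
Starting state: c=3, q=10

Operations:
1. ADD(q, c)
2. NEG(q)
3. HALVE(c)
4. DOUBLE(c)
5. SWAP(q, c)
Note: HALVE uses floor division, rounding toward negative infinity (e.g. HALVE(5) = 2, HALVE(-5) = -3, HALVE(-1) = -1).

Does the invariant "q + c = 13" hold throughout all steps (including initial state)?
No, violated after step 1

The invariant is violated after step 1.

State at each step:
Initial: c=3, q=10
After step 1: c=3, q=13
After step 2: c=3, q=-13
After step 3: c=1, q=-13
After step 4: c=2, q=-13
After step 5: c=-13, q=2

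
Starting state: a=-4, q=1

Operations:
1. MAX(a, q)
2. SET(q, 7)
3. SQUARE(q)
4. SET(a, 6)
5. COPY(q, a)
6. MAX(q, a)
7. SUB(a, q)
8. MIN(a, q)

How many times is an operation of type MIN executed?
1

Counting MIN operations:
Step 8: MIN(a, q) ← MIN
Total: 1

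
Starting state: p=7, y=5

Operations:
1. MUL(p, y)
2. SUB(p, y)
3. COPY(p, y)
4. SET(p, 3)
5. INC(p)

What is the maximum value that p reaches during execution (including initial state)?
35

Values of p at each step:
Initial: p = 7
After step 1: p = 35 ← maximum
After step 2: p = 30
After step 3: p = 5
After step 4: p = 3
After step 5: p = 4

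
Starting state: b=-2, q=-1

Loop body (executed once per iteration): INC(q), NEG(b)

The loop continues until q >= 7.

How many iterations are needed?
8

Tracing iterations:
Initial: b=-2, q=-1
After iteration 1: b=2, q=0
After iteration 2: b=-2, q=1
After iteration 3: b=2, q=2
After iteration 4: b=-2, q=3
After iteration 5: b=2, q=4
After iteration 6: b=-2, q=5
After iteration 7: b=2, q=6
After iteration 8: b=-2, q=7
q >= 7 now holds, so the loop exits after 8 iterations.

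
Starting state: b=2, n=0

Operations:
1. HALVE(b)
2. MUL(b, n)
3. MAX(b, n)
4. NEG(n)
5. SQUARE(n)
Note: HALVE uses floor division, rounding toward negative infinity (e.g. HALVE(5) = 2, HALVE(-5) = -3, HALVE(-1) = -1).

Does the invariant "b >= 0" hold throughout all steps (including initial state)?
Yes

The invariant holds at every step.

State at each step:
Initial: b=2, n=0
After step 1: b=1, n=0
After step 2: b=0, n=0
After step 3: b=0, n=0
After step 4: b=0, n=0
After step 5: b=0, n=0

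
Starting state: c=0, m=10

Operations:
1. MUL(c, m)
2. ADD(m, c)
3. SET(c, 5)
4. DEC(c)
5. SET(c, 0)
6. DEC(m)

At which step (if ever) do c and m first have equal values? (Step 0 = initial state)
Never

c and m never become equal during execution.

Comparing values at each step:
Initial: c=0, m=10
After step 1: c=0, m=10
After step 2: c=0, m=10
After step 3: c=5, m=10
After step 4: c=4, m=10
After step 5: c=0, m=10
After step 6: c=0, m=9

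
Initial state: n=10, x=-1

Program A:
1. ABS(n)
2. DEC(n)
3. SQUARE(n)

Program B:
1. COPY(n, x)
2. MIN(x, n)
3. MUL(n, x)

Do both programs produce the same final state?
No

Program A final state: n=81, x=-1
Program B final state: n=1, x=-1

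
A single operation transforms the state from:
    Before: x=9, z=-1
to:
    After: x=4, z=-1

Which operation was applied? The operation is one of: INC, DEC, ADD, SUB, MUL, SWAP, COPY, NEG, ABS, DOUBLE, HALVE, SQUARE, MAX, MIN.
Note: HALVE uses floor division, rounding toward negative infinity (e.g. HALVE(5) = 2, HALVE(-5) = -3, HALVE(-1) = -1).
HALVE(x)

Analyzing the change:
Before: x=9, z=-1
After: x=4, z=-1
Variable x changed from 9 to 4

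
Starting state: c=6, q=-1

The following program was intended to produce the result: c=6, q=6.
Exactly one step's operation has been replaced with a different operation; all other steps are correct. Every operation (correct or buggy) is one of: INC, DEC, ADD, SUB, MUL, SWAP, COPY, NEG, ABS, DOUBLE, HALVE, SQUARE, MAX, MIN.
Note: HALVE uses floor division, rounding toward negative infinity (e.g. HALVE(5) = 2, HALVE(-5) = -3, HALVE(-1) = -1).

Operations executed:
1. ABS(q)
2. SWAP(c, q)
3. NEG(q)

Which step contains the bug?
Step 3

Trace with buggy code:
Initial: c=6, q=-1
After step 1: c=6, q=1
After step 2: c=1, q=6
After step 3: c=1, q=-6
Actual final c=1, q=-6 ≠ expected c=6, q=6.
Step 3 is the only position where a single-operation replacement can produce the expected result.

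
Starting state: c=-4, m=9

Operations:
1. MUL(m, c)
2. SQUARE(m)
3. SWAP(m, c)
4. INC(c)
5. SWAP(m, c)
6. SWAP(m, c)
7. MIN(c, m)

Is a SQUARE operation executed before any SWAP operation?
Yes

First SQUARE: step 2
First SWAP: step 3
Since 2 < 3, SQUARE comes first.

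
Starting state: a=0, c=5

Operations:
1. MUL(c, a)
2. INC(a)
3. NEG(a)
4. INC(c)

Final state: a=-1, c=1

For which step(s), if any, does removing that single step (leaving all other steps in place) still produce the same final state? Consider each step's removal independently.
None - removing any single step changes the final result

Testing removal of each single step:
Without step 1: final = a=-1, c=6 (different)
Without step 2: final = a=0, c=1 (different)
Without step 3: final = a=1, c=1 (different)
Without step 4: final = a=-1, c=0 (different)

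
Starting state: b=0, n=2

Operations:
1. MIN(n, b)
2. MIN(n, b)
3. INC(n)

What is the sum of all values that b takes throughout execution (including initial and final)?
0

Values of b at each step:
Initial: b = 0
After step 1: b = 0
After step 2: b = 0
After step 3: b = 0
Sum = 0 + 0 + 0 + 0 = 0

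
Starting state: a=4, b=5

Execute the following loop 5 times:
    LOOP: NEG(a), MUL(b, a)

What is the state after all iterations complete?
a=-4, b=-5120

Iteration trace:
Start: a=4, b=5
After iteration 1: a=-4, b=-20
After iteration 2: a=4, b=-80
After iteration 3: a=-4, b=320
After iteration 4: a=4, b=1280
After iteration 5: a=-4, b=-5120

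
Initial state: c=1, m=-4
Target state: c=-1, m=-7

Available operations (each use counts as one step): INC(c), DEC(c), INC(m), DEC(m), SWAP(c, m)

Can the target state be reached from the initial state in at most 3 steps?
No

The target state cannot be reached within 3 steps.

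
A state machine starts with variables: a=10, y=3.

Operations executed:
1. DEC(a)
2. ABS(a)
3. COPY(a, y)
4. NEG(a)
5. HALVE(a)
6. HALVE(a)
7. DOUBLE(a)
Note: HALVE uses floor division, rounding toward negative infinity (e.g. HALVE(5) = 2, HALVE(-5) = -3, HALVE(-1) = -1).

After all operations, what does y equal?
y = 3

Tracing execution:
Step 1: DEC(a) → y = 3
Step 2: ABS(a) → y = 3
Step 3: COPY(a, y) → y = 3
Step 4: NEG(a) → y = 3
Step 5: HALVE(a) → y = 3
Step 6: HALVE(a) → y = 3
Step 7: DOUBLE(a) → y = 3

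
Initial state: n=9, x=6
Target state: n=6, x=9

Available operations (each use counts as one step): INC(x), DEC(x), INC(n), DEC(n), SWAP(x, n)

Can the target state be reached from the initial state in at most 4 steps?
Yes

Path (1 step): SWAP(x, n)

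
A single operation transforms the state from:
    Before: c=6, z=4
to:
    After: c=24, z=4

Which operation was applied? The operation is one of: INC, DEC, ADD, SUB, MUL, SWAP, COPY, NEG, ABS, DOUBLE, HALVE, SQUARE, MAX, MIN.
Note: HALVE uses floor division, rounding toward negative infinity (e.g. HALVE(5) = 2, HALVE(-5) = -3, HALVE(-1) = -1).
MUL(c, z)

Analyzing the change:
Before: c=6, z=4
After: c=24, z=4
Variable c changed from 6 to 24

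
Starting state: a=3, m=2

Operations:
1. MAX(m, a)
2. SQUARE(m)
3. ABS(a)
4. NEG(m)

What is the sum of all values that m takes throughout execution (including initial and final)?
14

Values of m at each step:
Initial: m = 2
After step 1: m = 3
After step 2: m = 9
After step 3: m = 9
After step 4: m = -9
Sum = 2 + 3 + 9 + 9 + -9 = 14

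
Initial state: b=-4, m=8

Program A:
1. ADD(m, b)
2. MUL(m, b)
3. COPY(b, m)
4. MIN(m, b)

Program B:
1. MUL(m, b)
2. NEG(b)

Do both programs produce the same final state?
No

Program A final state: b=-16, m=-16
Program B final state: b=4, m=-32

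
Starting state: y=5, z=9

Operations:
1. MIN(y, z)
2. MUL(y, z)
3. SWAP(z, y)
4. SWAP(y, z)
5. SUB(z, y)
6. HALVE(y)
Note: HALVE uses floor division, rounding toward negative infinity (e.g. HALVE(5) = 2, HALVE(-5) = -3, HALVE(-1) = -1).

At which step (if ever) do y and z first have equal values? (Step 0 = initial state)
Never

y and z never become equal during execution.

Comparing values at each step:
Initial: y=5, z=9
After step 1: y=5, z=9
After step 2: y=45, z=9
After step 3: y=9, z=45
After step 4: y=45, z=9
After step 5: y=45, z=-36
After step 6: y=22, z=-36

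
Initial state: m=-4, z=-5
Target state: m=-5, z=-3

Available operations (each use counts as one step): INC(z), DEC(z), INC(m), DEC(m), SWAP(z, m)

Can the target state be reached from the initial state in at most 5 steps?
Yes

Path (2 steps): INC(m) → SWAP(z, m)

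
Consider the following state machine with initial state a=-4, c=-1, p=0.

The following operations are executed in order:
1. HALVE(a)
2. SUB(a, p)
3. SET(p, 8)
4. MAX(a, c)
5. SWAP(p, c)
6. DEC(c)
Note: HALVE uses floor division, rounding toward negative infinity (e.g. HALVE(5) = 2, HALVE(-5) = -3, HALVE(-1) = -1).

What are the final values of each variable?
{a: -1, c: 7, p: -1}

Step-by-step execution:
Initial: a=-4, c=-1, p=0
After step 1 (HALVE(a)): a=-2, c=-1, p=0
After step 2 (SUB(a, p)): a=-2, c=-1, p=0
After step 3 (SET(p, 8)): a=-2, c=-1, p=8
After step 4 (MAX(a, c)): a=-1, c=-1, p=8
After step 5 (SWAP(p, c)): a=-1, c=8, p=-1
After step 6 (DEC(c)): a=-1, c=7, p=-1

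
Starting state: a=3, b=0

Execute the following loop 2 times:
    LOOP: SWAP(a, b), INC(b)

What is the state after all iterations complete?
a=4, b=1

Iteration trace:
Start: a=3, b=0
After iteration 1: a=0, b=4
After iteration 2: a=4, b=1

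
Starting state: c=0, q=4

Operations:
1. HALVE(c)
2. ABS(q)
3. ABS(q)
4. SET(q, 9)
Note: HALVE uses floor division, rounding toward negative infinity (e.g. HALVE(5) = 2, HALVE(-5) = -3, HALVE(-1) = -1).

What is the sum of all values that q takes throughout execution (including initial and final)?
25

Values of q at each step:
Initial: q = 4
After step 1: q = 4
After step 2: q = 4
After step 3: q = 4
After step 4: q = 9
Sum = 4 + 4 + 4 + 4 + 9 = 25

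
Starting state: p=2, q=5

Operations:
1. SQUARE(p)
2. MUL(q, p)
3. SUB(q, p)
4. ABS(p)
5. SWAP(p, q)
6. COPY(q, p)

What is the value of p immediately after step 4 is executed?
p = 4

Tracing p through execution:
Initial: p = 2
After step 1 (SQUARE(p)): p = 4
After step 2 (MUL(q, p)): p = 4
After step 3 (SUB(q, p)): p = 4
After step 4 (ABS(p)): p = 4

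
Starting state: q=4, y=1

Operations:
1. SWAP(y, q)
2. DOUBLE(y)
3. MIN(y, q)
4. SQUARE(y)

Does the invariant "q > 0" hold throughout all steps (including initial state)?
Yes

The invariant holds at every step.

State at each step:
Initial: q=4, y=1
After step 1: q=1, y=4
After step 2: q=1, y=8
After step 3: q=1, y=1
After step 4: q=1, y=1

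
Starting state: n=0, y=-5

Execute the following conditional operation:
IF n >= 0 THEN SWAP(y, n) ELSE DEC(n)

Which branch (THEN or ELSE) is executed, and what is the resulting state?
Branch: THEN, Final state: n=-5, y=0

Evaluating condition: n >= 0
n = 0
Condition is True, so THEN branch executes
After SWAP(y, n): n=-5, y=0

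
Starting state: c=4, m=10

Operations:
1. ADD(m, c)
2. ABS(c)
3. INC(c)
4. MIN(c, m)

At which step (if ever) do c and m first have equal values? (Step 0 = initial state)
Never

c and m never become equal during execution.

Comparing values at each step:
Initial: c=4, m=10
After step 1: c=4, m=14
After step 2: c=4, m=14
After step 3: c=5, m=14
After step 4: c=5, m=14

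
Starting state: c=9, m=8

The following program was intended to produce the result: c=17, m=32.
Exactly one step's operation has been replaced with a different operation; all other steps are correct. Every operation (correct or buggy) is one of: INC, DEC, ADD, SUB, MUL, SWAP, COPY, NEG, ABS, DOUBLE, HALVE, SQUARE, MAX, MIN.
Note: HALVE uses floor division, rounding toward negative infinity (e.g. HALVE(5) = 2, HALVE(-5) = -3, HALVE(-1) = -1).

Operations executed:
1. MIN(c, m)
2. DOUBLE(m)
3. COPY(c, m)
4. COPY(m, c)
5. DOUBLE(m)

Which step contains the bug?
Step 4

Trace with buggy code:
Initial: c=9, m=8
After step 1: c=8, m=8
After step 2: c=8, m=16
After step 3: c=16, m=16
After step 4: c=16, m=16
After step 5: c=16, m=32
Actual final c=16, m=32 ≠ expected c=17, m=32.
Step 4 is the only position where a single-operation replacement can produce the expected result.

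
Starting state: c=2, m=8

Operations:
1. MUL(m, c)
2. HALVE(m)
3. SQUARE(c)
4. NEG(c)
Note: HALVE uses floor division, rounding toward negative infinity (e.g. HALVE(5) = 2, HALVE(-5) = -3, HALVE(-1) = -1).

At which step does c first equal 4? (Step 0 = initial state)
Step 3

Tracing c:
Initial: c = 2
After step 1: c = 2
After step 2: c = 2
After step 3: c = 4 ← first occurrence
After step 4: c = -4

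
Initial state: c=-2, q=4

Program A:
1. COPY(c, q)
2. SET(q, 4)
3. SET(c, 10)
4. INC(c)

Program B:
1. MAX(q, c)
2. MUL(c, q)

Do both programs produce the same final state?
No

Program A final state: c=11, q=4
Program B final state: c=-8, q=4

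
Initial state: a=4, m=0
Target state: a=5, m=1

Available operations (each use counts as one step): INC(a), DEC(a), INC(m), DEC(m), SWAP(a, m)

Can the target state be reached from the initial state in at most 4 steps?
Yes

Path (2 steps): INC(a) → INC(m)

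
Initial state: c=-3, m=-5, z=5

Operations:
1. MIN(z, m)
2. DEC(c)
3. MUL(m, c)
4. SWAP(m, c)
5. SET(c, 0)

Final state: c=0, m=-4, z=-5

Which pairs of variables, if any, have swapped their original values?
None

Comparing initial and final values:
m: -5 → -4
z: 5 → -5
c: -3 → 0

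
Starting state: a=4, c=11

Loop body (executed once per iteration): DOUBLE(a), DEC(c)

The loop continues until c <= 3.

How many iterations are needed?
8

Tracing iterations:
Initial: a=4, c=11
After iteration 1: a=8, c=10
After iteration 2: a=16, c=9
After iteration 3: a=32, c=8
After iteration 4: a=64, c=7
After iteration 5: a=128, c=6
After iteration 6: a=256, c=5
After iteration 7: a=512, c=4
After iteration 8: a=1024, c=3
c <= 3 now holds, so the loop exits after 8 iterations.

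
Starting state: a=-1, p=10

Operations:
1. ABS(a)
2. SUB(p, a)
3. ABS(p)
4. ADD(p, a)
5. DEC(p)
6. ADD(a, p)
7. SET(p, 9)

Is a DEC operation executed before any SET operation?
Yes

First DEC: step 5
First SET: step 7
Since 5 < 7, DEC comes first.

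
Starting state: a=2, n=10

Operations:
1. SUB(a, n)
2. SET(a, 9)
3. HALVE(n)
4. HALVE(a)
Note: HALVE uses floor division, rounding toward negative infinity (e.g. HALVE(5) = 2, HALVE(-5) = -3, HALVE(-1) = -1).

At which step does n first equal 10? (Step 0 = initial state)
Step 0

Tracing n:
Initial: n = 10 ← first occurrence
After step 1: n = 10
After step 2: n = 10
After step 3: n = 5
After step 4: n = 5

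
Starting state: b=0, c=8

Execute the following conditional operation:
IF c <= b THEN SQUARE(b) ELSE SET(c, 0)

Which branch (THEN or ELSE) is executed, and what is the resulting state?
Branch: ELSE, Final state: b=0, c=0

Evaluating condition: c <= b
c = 8, b = 0
Condition is False, so ELSE branch executes
After SET(c, 0): b=0, c=0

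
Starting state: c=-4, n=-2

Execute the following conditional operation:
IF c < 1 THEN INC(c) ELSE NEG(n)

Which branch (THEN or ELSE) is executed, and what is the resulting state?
Branch: THEN, Final state: c=-3, n=-2

Evaluating condition: c < 1
c = -4
Condition is True, so THEN branch executes
After INC(c): c=-3, n=-2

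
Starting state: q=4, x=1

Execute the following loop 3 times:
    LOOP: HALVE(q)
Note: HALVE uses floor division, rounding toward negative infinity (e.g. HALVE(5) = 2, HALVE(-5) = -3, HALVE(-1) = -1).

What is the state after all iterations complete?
q=0, x=1

Iteration trace:
Start: q=4, x=1
After iteration 1: q=2, x=1
After iteration 2: q=1, x=1
After iteration 3: q=0, x=1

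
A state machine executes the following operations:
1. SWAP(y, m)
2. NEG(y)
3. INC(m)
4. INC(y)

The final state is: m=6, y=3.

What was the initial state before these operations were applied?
m=-2, y=5

Working backwards:
Final state: m=6, y=3
Before step 4 (INC(y)): m=6, y=2
Before step 3 (INC(m)): m=5, y=2
Before step 2 (NEG(y)): m=5, y=-2
Before step 1 (SWAP(y, m)): m=-2, y=5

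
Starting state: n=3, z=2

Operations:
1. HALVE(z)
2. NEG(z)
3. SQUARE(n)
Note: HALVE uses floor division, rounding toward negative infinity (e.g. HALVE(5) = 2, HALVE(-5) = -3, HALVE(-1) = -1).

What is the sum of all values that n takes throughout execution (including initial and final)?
18

Values of n at each step:
Initial: n = 3
After step 1: n = 3
After step 2: n = 3
After step 3: n = 9
Sum = 3 + 3 + 3 + 9 = 18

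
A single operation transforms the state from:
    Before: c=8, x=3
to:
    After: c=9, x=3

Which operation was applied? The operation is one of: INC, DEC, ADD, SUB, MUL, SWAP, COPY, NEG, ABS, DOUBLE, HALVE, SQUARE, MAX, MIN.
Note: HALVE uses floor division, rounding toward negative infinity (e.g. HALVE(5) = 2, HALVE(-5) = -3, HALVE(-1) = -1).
INC(c)

Analyzing the change:
Before: c=8, x=3
After: c=9, x=3
Variable c changed from 8 to 9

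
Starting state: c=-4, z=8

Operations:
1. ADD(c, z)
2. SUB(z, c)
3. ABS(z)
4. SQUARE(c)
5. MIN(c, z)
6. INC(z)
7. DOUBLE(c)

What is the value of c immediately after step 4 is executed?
c = 16

Tracing c through execution:
Initial: c = -4
After step 1 (ADD(c, z)): c = 4
After step 2 (SUB(z, c)): c = 4
After step 3 (ABS(z)): c = 4
After step 4 (SQUARE(c)): c = 16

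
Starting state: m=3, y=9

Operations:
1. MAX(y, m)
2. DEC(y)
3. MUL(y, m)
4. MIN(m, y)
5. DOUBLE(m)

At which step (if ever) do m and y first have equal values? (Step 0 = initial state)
Never

m and y never become equal during execution.

Comparing values at each step:
Initial: m=3, y=9
After step 1: m=3, y=9
After step 2: m=3, y=8
After step 3: m=3, y=24
After step 4: m=3, y=24
After step 5: m=6, y=24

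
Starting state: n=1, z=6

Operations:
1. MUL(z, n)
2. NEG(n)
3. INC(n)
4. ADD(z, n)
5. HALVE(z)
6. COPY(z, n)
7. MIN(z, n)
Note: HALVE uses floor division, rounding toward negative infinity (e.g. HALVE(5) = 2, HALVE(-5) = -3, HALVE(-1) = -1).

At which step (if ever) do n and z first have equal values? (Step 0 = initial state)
Step 6

n and z first become equal after step 6.

Comparing values at each step:
Initial: n=1, z=6
After step 1: n=1, z=6
After step 2: n=-1, z=6
After step 3: n=0, z=6
After step 4: n=0, z=6
After step 5: n=0, z=3
After step 6: n=0, z=0 ← equal!
After step 7: n=0, z=0 ← equal!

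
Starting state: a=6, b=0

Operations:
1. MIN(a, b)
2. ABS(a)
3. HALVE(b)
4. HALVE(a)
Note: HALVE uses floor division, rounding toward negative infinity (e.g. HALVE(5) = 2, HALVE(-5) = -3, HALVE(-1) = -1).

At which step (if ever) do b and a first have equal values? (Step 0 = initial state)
Step 1

b and a first become equal after step 1.

Comparing values at each step:
Initial: b=0, a=6
After step 1: b=0, a=0 ← equal!
After step 2: b=0, a=0 ← equal!
After step 3: b=0, a=0 ← equal!
After step 4: b=0, a=0 ← equal!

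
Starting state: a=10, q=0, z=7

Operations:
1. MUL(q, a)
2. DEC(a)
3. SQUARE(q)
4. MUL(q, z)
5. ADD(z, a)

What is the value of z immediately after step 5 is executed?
z = 16

Tracing z through execution:
Initial: z = 7
After step 1 (MUL(q, a)): z = 7
After step 2 (DEC(a)): z = 7
After step 3 (SQUARE(q)): z = 7
After step 4 (MUL(q, z)): z = 7
After step 5 (ADD(z, a)): z = 16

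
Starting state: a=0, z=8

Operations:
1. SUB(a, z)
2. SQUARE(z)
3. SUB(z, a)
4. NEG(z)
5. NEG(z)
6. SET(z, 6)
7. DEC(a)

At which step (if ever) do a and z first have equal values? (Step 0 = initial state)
Never

a and z never become equal during execution.

Comparing values at each step:
Initial: a=0, z=8
After step 1: a=-8, z=8
After step 2: a=-8, z=64
After step 3: a=-8, z=72
After step 4: a=-8, z=-72
After step 5: a=-8, z=72
After step 6: a=-8, z=6
After step 7: a=-9, z=6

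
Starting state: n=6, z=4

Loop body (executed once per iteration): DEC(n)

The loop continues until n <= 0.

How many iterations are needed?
6

Tracing iterations:
Initial: n=6, z=4
After iteration 1: n=5, z=4
After iteration 2: n=4, z=4
After iteration 3: n=3, z=4
After iteration 4: n=2, z=4
After iteration 5: n=1, z=4
After iteration 6: n=0, z=4
n <= 0 now holds, so the loop exits after 6 iterations.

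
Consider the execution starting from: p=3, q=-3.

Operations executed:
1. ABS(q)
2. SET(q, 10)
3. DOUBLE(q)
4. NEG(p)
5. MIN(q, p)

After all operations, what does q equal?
q = -3

Tracing execution:
Step 1: ABS(q) → q = 3
Step 2: SET(q, 10) → q = 10
Step 3: DOUBLE(q) → q = 20
Step 4: NEG(p) → q = 20
Step 5: MIN(q, p) → q = -3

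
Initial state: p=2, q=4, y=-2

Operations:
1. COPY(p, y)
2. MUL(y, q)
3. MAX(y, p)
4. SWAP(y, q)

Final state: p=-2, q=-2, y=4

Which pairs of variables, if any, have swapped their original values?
(q, y)

Comparing initial and final values:
q: 4 → -2
y: -2 → 4
p: 2 → -2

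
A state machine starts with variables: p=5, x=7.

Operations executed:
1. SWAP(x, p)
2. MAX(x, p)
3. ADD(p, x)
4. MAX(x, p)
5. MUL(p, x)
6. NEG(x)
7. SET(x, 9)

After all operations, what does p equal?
p = 196

Tracing execution:
Step 1: SWAP(x, p) → p = 7
Step 2: MAX(x, p) → p = 7
Step 3: ADD(p, x) → p = 14
Step 4: MAX(x, p) → p = 14
Step 5: MUL(p, x) → p = 196
Step 6: NEG(x) → p = 196
Step 7: SET(x, 9) → p = 196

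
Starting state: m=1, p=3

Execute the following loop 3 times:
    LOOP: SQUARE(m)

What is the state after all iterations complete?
m=1, p=3

Iteration trace:
Start: m=1, p=3
After iteration 1: m=1, p=3
After iteration 2: m=1, p=3
After iteration 3: m=1, p=3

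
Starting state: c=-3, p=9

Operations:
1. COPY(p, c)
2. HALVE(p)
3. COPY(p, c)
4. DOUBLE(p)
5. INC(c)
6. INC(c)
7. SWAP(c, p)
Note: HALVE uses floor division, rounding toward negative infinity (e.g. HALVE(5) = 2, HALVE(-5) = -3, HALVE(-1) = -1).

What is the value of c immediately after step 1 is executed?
c = -3

Tracing c through execution:
Initial: c = -3
After step 1 (COPY(p, c)): c = -3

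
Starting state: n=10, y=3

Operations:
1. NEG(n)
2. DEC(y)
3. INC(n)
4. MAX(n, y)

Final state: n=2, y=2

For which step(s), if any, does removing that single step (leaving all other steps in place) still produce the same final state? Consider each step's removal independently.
Step(s) 3

Testing removal of each single step:
Without step 1: final = n=11, y=2 (different)
Without step 2: final = n=3, y=3 (different)
Without step 3: final = n=2, y=2 (same)
Without step 4: final = n=-9, y=2 (different)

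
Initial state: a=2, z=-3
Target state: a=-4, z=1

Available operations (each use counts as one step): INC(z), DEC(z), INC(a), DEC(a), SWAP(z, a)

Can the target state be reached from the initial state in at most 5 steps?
Yes

Path (3 steps): DEC(z) → DEC(a) → SWAP(z, a)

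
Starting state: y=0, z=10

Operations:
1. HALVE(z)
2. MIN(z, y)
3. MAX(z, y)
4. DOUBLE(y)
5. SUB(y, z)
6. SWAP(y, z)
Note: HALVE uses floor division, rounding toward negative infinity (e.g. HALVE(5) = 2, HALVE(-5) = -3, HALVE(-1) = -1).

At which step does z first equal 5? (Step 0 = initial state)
Step 1

Tracing z:
Initial: z = 10
After step 1: z = 5 ← first occurrence
After step 2: z = 0
After step 3: z = 0
After step 4: z = 0
After step 5: z = 0
After step 6: z = 0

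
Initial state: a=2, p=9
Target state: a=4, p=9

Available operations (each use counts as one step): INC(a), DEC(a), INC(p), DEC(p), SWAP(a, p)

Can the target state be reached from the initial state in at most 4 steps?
Yes

Path (2 steps): INC(a) → INC(a)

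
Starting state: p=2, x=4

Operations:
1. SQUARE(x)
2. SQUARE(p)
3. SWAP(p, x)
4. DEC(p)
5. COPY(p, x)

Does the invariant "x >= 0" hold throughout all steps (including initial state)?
Yes

The invariant holds at every step.

State at each step:
Initial: p=2, x=4
After step 1: p=2, x=16
After step 2: p=4, x=16
After step 3: p=16, x=4
After step 4: p=15, x=4
After step 5: p=4, x=4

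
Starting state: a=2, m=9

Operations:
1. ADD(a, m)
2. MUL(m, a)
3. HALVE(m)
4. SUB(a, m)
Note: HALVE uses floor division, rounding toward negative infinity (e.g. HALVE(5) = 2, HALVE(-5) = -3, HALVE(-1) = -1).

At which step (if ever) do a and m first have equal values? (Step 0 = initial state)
Never

a and m never become equal during execution.

Comparing values at each step:
Initial: a=2, m=9
After step 1: a=11, m=9
After step 2: a=11, m=99
After step 3: a=11, m=49
After step 4: a=-38, m=49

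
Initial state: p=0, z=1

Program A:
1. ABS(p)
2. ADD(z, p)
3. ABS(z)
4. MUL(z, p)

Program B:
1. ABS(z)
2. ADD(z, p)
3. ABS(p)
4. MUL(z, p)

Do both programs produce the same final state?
Yes

Program A final state: p=0, z=0
Program B final state: p=0, z=0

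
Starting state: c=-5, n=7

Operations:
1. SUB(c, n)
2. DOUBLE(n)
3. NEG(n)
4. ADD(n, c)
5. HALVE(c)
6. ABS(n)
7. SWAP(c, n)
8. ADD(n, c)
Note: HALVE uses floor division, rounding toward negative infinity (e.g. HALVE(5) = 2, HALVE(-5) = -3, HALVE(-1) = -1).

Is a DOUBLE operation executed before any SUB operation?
No

First DOUBLE: step 2
First SUB: step 1
Since 2 > 1, SUB comes first.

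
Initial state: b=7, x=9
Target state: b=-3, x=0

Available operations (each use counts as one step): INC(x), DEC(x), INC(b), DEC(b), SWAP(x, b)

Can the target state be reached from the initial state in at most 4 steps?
No

The target state cannot be reached within 4 steps.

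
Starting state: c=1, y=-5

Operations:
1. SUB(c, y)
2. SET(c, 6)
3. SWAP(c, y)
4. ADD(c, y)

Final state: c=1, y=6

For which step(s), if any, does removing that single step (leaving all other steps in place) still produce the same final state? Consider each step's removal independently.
Step(s) 1, 2

Testing removal of each single step:
Without step 1: final = c=1, y=6 (same)
Without step 2: final = c=1, y=6 (same)
Without step 3: final = c=1, y=-5 (different)
Without step 4: final = c=-5, y=6 (different)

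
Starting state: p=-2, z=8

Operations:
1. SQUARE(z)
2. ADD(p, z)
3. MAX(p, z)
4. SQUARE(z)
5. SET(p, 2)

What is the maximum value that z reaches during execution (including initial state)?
4096

Values of z at each step:
Initial: z = 8
After step 1: z = 64
After step 2: z = 64
After step 3: z = 64
After step 4: z = 4096 ← maximum
After step 5: z = 4096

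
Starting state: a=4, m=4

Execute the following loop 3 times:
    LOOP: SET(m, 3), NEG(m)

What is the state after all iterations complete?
a=4, m=-3

Iteration trace:
Start: a=4, m=4
After iteration 1: a=4, m=-3
After iteration 2: a=4, m=-3
After iteration 3: a=4, m=-3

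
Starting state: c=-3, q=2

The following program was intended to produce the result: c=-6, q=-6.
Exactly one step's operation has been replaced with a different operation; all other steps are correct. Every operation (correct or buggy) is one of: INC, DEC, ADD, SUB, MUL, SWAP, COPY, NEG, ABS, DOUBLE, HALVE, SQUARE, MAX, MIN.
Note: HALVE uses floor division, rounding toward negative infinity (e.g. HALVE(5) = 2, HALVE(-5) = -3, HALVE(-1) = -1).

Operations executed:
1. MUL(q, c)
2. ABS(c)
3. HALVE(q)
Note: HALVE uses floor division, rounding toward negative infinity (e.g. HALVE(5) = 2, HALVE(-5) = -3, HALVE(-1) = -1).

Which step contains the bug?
Step 3

Trace with buggy code:
Initial: c=-3, q=2
After step 1: c=-3, q=-6
After step 2: c=3, q=-6
After step 3: c=3, q=-3
Actual final c=3, q=-3 ≠ expected c=-6, q=-6.
Step 3 is the only position where a single-operation replacement can produce the expected result.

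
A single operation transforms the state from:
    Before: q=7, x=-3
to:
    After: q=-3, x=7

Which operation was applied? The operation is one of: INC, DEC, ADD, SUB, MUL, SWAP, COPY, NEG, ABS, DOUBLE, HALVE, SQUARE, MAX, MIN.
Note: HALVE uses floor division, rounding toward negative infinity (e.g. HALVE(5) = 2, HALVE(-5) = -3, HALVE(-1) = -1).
SWAP(x, q)

Analyzing the change:
Before: q=7, x=-3
After: q=-3, x=7
Variable x changed from -3 to 7
Variable q changed from 7 to -3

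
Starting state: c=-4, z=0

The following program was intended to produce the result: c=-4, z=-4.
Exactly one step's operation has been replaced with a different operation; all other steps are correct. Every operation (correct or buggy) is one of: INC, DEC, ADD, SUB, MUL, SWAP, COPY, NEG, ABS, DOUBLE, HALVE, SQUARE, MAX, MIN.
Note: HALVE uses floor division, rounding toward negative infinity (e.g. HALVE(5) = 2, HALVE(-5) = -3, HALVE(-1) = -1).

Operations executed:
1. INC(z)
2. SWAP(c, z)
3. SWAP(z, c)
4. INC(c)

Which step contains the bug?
Step 4

Trace with buggy code:
Initial: c=-4, z=0
After step 1: c=-4, z=1
After step 2: c=1, z=-4
After step 3: c=-4, z=1
After step 4: c=-3, z=1
Actual final c=-3, z=1 ≠ expected c=-4, z=-4.
Step 4 is the only position where a single-operation replacement can produce the expected result.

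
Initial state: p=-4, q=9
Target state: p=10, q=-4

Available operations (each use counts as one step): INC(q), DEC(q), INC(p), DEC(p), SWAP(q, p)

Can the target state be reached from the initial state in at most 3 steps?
Yes

Path (2 steps): INC(q) → SWAP(q, p)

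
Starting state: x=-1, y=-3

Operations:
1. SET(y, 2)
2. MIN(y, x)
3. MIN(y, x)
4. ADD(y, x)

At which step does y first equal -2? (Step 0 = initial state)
Step 4

Tracing y:
Initial: y = -3
After step 1: y = 2
After step 2: y = -1
After step 3: y = -1
After step 4: y = -2 ← first occurrence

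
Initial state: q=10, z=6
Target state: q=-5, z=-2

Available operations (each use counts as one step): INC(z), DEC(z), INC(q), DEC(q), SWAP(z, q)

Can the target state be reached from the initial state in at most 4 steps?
No

The target state cannot be reached within 4 steps.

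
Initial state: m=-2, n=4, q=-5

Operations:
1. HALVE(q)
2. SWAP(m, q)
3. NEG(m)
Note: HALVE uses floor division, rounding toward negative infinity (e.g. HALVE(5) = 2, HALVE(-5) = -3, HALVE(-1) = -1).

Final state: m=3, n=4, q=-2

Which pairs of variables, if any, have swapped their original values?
None

Comparing initial and final values:
m: -2 → 3
n: 4 → 4
q: -5 → -2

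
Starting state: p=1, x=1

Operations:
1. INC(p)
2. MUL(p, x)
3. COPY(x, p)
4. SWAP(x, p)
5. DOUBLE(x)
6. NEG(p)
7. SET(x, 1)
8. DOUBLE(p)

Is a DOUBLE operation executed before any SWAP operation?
No

First DOUBLE: step 5
First SWAP: step 4
Since 5 > 4, SWAP comes first.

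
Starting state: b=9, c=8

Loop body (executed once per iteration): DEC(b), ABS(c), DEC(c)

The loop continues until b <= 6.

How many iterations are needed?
3

Tracing iterations:
Initial: b=9, c=8
After iteration 1: b=8, c=7
After iteration 2: b=7, c=6
After iteration 3: b=6, c=5
b <= 6 now holds, so the loop exits after 3 iterations.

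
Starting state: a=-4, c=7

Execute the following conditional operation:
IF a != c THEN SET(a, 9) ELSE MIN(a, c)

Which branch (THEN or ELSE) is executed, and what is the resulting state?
Branch: THEN, Final state: a=9, c=7

Evaluating condition: a != c
a = -4, c = 7
Condition is True, so THEN branch executes
After SET(a, 9): a=9, c=7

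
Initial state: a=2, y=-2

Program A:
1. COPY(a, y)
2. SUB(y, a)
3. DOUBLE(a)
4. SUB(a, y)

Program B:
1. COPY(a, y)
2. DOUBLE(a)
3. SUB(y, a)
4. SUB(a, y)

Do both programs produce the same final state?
No

Program A final state: a=-4, y=0
Program B final state: a=-6, y=2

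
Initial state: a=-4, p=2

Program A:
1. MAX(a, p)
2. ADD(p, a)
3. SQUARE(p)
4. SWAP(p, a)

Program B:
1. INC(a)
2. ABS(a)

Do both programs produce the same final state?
No

Program A final state: a=16, p=2
Program B final state: a=3, p=2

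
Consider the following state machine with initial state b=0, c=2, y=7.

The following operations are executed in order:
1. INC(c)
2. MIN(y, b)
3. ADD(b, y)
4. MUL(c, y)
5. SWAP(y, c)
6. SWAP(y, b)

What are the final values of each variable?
{b: 0, c: 0, y: 0}

Step-by-step execution:
Initial: b=0, c=2, y=7
After step 1 (INC(c)): b=0, c=3, y=7
After step 2 (MIN(y, b)): b=0, c=3, y=0
After step 3 (ADD(b, y)): b=0, c=3, y=0
After step 4 (MUL(c, y)): b=0, c=0, y=0
After step 5 (SWAP(y, c)): b=0, c=0, y=0
After step 6 (SWAP(y, b)): b=0, c=0, y=0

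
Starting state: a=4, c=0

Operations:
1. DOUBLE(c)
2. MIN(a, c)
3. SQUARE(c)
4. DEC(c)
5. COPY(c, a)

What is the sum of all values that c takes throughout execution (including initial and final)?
-1

Values of c at each step:
Initial: c = 0
After step 1: c = 0
After step 2: c = 0
After step 3: c = 0
After step 4: c = -1
After step 5: c = 0
Sum = 0 + 0 + 0 + 0 + -1 + 0 = -1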